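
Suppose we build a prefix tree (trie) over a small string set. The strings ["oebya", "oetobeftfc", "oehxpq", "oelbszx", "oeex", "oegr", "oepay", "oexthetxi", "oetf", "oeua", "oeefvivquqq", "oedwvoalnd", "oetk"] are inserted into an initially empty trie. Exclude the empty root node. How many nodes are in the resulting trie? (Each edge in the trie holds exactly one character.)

Trace insertions, counting only characters that open a new branch:
  "oebya" → 5 new (o, e, b, y, a)
  "oetobeftfc" → prefix "oe" already present; 8 new (t, o, b, e, f, t, f, c)
  "oehxpq" → prefix "oe" already present; 4 new (h, x, p, q)
  "oelbszx" → prefix "oe" already present; 5 new (l, b, s, z, x)
  "oeex" → prefix "oe" already present; 2 new (e, x)
  "oegr" → prefix "oe" already present; 2 new (g, r)
  "oepay" → prefix "oe" already present; 3 new (p, a, y)
  "oexthetxi" → prefix "oe" already present; 7 new (x, t, h, e, t, x, i)
  "oetf" → prefix "oet" already present; 1 new (f)
  "oeua" → prefix "oe" already present; 2 new (u, a)
  "oeefvivquqq" → prefix "oee" already present; 8 new (f, v, i, v, q, u, q, q)
  "oedwvoalnd" → prefix "oe" already present; 8 new (d, w, v, o, a, l, n, d)
  "oetk" → prefix "oet" already present; 1 new (k)
Total nodes = 5 + 8 + 4 + 5 + 2 + 2 + 3 + 7 + 1 + 2 + 8 + 8 + 1 = 56

56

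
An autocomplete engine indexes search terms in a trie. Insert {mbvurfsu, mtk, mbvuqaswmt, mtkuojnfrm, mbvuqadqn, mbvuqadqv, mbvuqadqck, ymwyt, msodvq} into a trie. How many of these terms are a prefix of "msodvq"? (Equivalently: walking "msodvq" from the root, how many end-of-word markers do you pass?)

Check each prefix of "msodvq" against the stored set — each match is an end-marker on the path.
Prefixes of the query that are stored words: "msodvq"
Count: 1

1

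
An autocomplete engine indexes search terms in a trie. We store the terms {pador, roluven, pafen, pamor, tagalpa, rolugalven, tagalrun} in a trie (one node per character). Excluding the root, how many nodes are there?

34

Trie structure (* marks end of a word):
(root)
├─ p
│  └─ a
│     ├─ d
│     │  └─ o
│     │     └─ r *
│     ├─ f
│     │  └─ e
│     │     └─ n *
│     └─ m
│        └─ o
│           └─ r *
├─ r
│  └─ o
│     └─ l
│        └─ u
│           ├─ g
│           │  └─ a
│           │     └─ l
│           │        └─ v
│           │           └─ e
│           │              └─ n *
│           └─ v
│              └─ e
│                 └─ n *
└─ t
   └─ a
      └─ g
         └─ a
            └─ l
               ├─ p
               │  └─ a *
               └─ r
                  └─ u
                     └─ n *
Counting every labelled node above: 34.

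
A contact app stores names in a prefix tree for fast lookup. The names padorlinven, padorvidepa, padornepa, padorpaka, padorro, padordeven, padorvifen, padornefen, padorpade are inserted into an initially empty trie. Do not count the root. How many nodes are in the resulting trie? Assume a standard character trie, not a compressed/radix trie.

Count nodes per top-level branch (shared prefixes stored once):
  'p'-branch (padordeven, padorlinven, padornefen, padornepa, padorpade, padorpaka, padorro, padorvidepa, padorvifen): 40 nodes
Sum: 40

40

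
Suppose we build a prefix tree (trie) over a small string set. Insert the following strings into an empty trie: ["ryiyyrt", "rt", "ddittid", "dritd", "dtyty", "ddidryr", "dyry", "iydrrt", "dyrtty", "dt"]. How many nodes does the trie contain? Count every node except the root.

Insert word by word; a character creates a node only if that edge doesn't already exist:
  "ryiyyrt" → 7 new (r, y, i, y, y, r, t)
  "rt" → prefix "r" already present; 1 new (t)
  "ddittid" → 7 new (d, d, i, t, t, i, d)
  "dritd" → prefix "d" already present; 4 new (r, i, t, d)
  "dtyty" → prefix "d" already present; 4 new (t, y, t, y)
  "ddidryr" → prefix "ddi" already present; 4 new (d, r, y, r)
  "dyry" → prefix "d" already present; 3 new (y, r, y)
  "iydrrt" → 6 new (i, y, d, r, r, t)
  "dyrtty" → prefix "dyr" already present; 3 new (t, t, y)
  "dt" → prefix "dt" already present; 0 new (none)
Total nodes = 7 + 1 + 7 + 4 + 4 + 4 + 3 + 6 + 3 + 0 = 39

39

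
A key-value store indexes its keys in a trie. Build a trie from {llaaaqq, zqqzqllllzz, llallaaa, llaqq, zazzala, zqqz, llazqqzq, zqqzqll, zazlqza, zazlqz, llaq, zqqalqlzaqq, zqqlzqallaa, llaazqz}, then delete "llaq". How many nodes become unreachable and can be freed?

After clearing the end-marker at "llaq", prune upward until reaching a node still needed by another word.
Every node on "llaq" is still needed (e.g. by "llaqq"), so nothing is freed.
Nodes removed: 0

0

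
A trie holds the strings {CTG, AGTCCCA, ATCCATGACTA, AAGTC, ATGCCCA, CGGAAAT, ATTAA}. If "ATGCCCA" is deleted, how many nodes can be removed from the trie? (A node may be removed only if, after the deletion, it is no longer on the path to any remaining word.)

A node on "ATGCCCA"'s path can go only if nothing else ends at it or branches off below it.
The suffix "GCCCA" (5 nodes) is used only by "ATGCCCA"; the node for "AT" still has the child "C", so pruning stops there.
Nodes removed: 5

5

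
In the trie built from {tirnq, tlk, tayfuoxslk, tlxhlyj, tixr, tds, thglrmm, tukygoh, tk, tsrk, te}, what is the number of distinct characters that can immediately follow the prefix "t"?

9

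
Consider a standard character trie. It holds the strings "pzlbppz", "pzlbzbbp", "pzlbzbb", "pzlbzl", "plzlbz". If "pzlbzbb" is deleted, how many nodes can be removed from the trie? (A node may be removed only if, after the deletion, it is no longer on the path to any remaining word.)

A node on "pzlbzbb"'s path can go only if nothing else ends at it or branches off below it.
Every node on "pzlbzbb" is still needed (e.g. by "pzlbzbbp"), so nothing is freed.
Nodes removed: 0

0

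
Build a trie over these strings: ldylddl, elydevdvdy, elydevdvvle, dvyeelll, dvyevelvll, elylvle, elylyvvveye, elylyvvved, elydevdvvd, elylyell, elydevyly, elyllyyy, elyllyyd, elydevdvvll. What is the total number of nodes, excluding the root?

59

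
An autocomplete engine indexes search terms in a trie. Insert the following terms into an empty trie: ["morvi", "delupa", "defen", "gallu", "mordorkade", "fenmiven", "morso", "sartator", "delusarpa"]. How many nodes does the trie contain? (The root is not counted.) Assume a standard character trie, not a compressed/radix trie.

49

Trace insertions, counting only characters that open a new branch:
  "morvi" → 5 new (m, o, r, v, i)
  "delupa" → 6 new (d, e, l, u, p, a)
  "defen" → prefix "de" already present; 3 new (f, e, n)
  "gallu" → 5 new (g, a, l, l, u)
  "mordorkade" → prefix "mor" already present; 7 new (d, o, r, k, a, d, e)
  "fenmiven" → 8 new (f, e, n, m, i, v, e, n)
  "morso" → prefix "mor" already present; 2 new (s, o)
  "sartator" → 8 new (s, a, r, t, a, t, o, r)
  "delusarpa" → prefix "delu" already present; 5 new (s, a, r, p, a)
Total nodes = 5 + 6 + 3 + 5 + 7 + 8 + 2 + 8 + 5 = 49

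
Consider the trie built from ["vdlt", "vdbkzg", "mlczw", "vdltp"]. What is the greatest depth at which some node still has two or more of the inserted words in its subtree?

4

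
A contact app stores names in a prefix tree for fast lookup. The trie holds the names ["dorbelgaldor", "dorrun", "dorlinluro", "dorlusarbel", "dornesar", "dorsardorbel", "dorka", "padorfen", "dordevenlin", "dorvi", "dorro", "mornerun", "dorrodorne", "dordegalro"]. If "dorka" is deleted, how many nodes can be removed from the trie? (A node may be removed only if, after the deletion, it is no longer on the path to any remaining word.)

After clearing the end-marker at "dorka", prune upward until reaching a node still needed by another word.
The suffix "ka" (2 nodes) is used only by "dorka"; the node for "dor" still has the child "b", so pruning stops there.
Nodes removed: 2

2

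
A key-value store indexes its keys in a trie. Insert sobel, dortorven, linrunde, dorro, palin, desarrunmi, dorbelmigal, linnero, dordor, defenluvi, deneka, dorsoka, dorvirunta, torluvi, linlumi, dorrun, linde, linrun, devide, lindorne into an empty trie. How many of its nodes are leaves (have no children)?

19

Leaves are exactly the stored words that no other stored word extends.
Those words: "defenluvi", "deneka", "desarrunmi", "devide", "dorbelmigal", "dordor", "dorro", "dorrun", "dorsoka", "dortorven", "dorvirunta", "linde", "lindorne", "linlumi", "linnero", "linrunde", "palin", "sobel", "torluvi"
Leaf count: 19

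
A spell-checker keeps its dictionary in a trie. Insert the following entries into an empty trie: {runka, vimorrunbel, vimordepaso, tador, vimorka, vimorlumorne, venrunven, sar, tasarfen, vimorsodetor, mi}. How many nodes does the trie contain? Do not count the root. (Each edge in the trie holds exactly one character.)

62

Insert word by word; a character creates a node only if that edge doesn't already exist:
  "runka" → 5 new (r, u, n, k, a)
  "vimorrunbel" → 11 new (v, i, m, o, r, r, u, n, b, e, l)
  "vimordepaso" → prefix "vimor" already present; 6 new (d, e, p, a, s, o)
  "tador" → 5 new (t, a, d, o, r)
  "vimorka" → prefix "vimor" already present; 2 new (k, a)
  "vimorlumorne" → prefix "vimor" already present; 7 new (l, u, m, o, r, n, e)
  "venrunven" → prefix "v" already present; 8 new (e, n, r, u, n, v, e, n)
  "sar" → 3 new (s, a, r)
  "tasarfen" → prefix "ta" already present; 6 new (s, a, r, f, e, n)
  "vimorsodetor" → prefix "vimor" already present; 7 new (s, o, d, e, t, o, r)
  "mi" → 2 new (m, i)
Total nodes = 5 + 11 + 6 + 5 + 2 + 7 + 8 + 3 + 6 + 7 + 2 = 62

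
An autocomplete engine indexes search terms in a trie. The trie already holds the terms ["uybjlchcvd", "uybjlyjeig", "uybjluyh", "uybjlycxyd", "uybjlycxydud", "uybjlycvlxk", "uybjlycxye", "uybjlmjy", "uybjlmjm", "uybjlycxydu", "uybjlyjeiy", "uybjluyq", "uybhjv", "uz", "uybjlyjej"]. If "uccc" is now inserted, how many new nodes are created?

3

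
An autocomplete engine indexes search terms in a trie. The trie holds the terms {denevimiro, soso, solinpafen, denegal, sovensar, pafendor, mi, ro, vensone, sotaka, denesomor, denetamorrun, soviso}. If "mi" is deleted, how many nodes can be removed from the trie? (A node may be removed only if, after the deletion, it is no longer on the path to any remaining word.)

2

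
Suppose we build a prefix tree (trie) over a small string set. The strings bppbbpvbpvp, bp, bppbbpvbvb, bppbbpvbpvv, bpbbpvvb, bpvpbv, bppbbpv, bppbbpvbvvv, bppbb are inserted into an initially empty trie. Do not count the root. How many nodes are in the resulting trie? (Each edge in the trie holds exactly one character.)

Count nodes per top-level branch (shared prefixes stored once):
  'b'-branch (bp, bpbbpvvb, bppbb, bppbbpv, bppbbpvbpvp, bppbbpvbpvv, bppbbpvbvb, bppbbpvbvvv, bpvpbv): 26 nodes
Sum: 26

26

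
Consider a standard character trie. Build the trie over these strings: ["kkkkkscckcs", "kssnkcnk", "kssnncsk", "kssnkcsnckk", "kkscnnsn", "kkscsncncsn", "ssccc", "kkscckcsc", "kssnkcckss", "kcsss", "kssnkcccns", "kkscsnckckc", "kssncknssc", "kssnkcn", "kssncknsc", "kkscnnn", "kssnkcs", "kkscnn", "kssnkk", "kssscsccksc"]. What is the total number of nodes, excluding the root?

Trace insertions, counting only characters that open a new branch:
  "kkkkkscckcs" → 11 new (k, k, k, k, k, s, c, c, k, c, s)
  "kssnkcnk" → prefix "k" already present; 7 new (s, s, n, k, c, n, k)
  "kssnncsk" → prefix "kssn" already present; 4 new (n, c, s, k)
  "kssnkcsnckk" → prefix "kssnkc" already present; 5 new (s, n, c, k, k)
  "kkscnnsn" → prefix "kk" already present; 6 new (s, c, n, n, s, n)
  "kkscsncncsn" → prefix "kksc" already present; 7 new (s, n, c, n, c, s, n)
  "ssccc" → 5 new (s, s, c, c, c)
  "kkscckcsc" → prefix "kksc" already present; 5 new (c, k, c, s, c)
  "kssnkcckss" → prefix "kssnkc" already present; 4 new (c, k, s, s)
  "kcsss" → prefix "k" already present; 4 new (c, s, s, s)
  "kssnkcccns" → prefix "kssnkcc" already present; 3 new (c, n, s)
  "kkscsnckckc" → prefix "kkscsnc" already present; 4 new (k, c, k, c)
  "kssncknssc" → prefix "kssn" already present; 6 new (c, k, n, s, s, c)
  "kssnkcn" → prefix "kssnkcn" already present; 0 new (none)
  "kssncknsc" → prefix "kssnckns" already present; 1 new (c)
  "kkscnnn" → prefix "kkscnn" already present; 1 new (n)
  "kssnkcs" → prefix "kssnkcs" already present; 0 new (none)
  "kkscnn" → prefix "kkscnn" already present; 0 new (none)
  "kssnkk" → prefix "kssnk" already present; 1 new (k)
  "kssscsccksc" → prefix "kss" already present; 8 new (s, c, s, c, c, k, s, c)
Total nodes = 11 + 7 + 4 + 5 + 6 + 7 + 5 + 5 + 4 + 4 + 3 + 4 + 6 + 0 + 1 + 1 + 0 + 0 + 1 + 8 = 82

82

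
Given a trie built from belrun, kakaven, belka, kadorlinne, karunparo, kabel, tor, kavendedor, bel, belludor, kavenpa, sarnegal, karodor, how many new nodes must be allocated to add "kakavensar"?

3

"kakaven" is already a path in the trie; the remaining "sar" must be added.
Each of the 3 remaining characters creates one node.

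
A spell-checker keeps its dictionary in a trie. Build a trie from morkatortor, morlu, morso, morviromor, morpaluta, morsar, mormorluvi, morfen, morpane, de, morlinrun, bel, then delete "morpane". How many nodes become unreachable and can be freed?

2

Walk "morpane" from the leaf back toward the root, removing each node that no remaining word uses.
The suffix "ne" (2 nodes) is used only by "morpane"; the node for "morpa" still has the child "l", so pruning stops there.
Nodes removed: 2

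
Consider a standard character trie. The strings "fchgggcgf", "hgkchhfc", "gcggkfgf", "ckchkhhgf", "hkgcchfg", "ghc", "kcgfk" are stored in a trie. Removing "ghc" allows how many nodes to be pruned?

2

After clearing the end-marker at "ghc", prune upward until reaching a node still needed by another word.
The suffix "hc" (2 nodes) is used only by "ghc"; the node for "g" still has the child "c", so pruning stops there.
Nodes removed: 2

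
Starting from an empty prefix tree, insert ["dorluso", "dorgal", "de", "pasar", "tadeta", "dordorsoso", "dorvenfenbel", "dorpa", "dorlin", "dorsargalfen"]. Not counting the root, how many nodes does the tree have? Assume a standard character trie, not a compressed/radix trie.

For each word, the new-node count is its length minus the longest prefix already in the trie:
  "dorluso" → 7 new (d, o, r, l, u, s, o)
  "dorgal" → prefix "dor" already present; 3 new (g, a, l)
  "de" → prefix "d" already present; 1 new (e)
  "pasar" → 5 new (p, a, s, a, r)
  "tadeta" → 6 new (t, a, d, e, t, a)
  "dordorsoso" → prefix "dor" already present; 7 new (d, o, r, s, o, s, o)
  "dorvenfenbel" → prefix "dor" already present; 9 new (v, e, n, f, e, n, b, e, l)
  "dorpa" → prefix "dor" already present; 2 new (p, a)
  "dorlin" → prefix "dorl" already present; 2 new (i, n)
  "dorsargalfen" → prefix "dor" already present; 9 new (s, a, r, g, a, l, f, e, n)
Total nodes = 7 + 3 + 1 + 5 + 6 + 7 + 9 + 2 + 2 + 9 = 51

51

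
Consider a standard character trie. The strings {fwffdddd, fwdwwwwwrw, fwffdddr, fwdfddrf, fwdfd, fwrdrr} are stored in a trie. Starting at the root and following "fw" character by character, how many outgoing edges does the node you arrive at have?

Follow the path "fw" to its node, then look at its outgoing edges.
Characters that immediately follow "fw" among the stored strings: {d, f, r}.
That node has 3 child edges.

3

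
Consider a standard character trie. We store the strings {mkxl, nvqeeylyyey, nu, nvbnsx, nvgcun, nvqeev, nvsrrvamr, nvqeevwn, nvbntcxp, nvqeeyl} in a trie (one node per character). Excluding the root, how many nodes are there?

38

Count nodes per top-level branch (shared prefixes stored once):
  'm'-branch (mkxl): 4 nodes
  'n'-branch (nu, nvbnsx, nvbntcxp, nvgcun, nvqeev, nvqeevwn, nvqeeyl, nvqeeylyyey, nvsrrvamr): 34 nodes
Sum: 38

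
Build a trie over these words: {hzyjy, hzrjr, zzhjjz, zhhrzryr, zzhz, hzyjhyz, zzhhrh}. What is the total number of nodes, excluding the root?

28

Trie structure (* marks end of a word):
(root)
├─ h
│  └─ z
│     ├─ r
│     │  └─ j
│     │     └─ r *
│     └─ y
│        └─ j
│           ├─ h
│           │  └─ y
│           │     └─ z *
│           └─ y *
└─ z
   ├─ h
   │  └─ h
   │     └─ r
   │        └─ z
   │           └─ r
   │              └─ y
   │                 └─ r *
   └─ z
      └─ h
         ├─ h
         │  └─ r
         │     └─ h *
         ├─ j
         │  └─ j
         │     └─ z *
         └─ z *
Counting every labelled node above: 28.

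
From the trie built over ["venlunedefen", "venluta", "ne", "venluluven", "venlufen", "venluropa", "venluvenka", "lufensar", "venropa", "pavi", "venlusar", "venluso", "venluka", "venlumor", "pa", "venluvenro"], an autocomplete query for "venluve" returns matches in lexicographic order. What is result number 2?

venluvenro

Filter for "venluve…" and sort: "venluvenka", "venluvenro"
The 2nd is venluvenro.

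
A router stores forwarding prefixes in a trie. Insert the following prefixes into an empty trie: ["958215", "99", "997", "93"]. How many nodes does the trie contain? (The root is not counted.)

Count nodes per top-level branch (shared prefixes stored once):
  '9'-branch (93, 958215, 99, 997): 9 nodes
Sum: 9

9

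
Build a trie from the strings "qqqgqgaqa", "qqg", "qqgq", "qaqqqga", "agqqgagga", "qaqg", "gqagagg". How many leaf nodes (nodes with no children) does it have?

A leaf is a node with no children — equivalently, the end of a word that is not a proper prefix of any other stored word.
Those words: "agqqgagga", "gqagagg", "qaqg", "qaqqqga", "qqgq", "qqqgqgaqa"
Leaf count: 6

6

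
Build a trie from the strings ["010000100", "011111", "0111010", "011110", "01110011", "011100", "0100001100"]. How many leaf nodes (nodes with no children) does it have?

Leaves are exactly the stored words that no other stored word extends.
Those words: "010000100", "0100001100", "01110011", "0111010", "011110", "011111"
Leaf count: 6

6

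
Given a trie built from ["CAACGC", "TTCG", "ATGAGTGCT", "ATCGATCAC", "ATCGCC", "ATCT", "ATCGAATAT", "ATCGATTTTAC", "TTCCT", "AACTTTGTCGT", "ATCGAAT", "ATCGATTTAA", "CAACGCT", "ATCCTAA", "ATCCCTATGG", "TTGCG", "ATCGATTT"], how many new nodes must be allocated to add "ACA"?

2

The longest prefix of "ACA" already in the trie is "A" (length 1).
So 3 − 1 = 2 new nodes.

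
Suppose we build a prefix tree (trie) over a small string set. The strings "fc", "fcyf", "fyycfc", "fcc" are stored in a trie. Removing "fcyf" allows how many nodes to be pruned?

2

After clearing the end-marker at "fcyf", prune upward until reaching a node still needed by another word.
The suffix "yf" (2 nodes) is used only by "fcyf"; the node for "fc" still has the child "c", so pruning stops there.
Nodes removed: 2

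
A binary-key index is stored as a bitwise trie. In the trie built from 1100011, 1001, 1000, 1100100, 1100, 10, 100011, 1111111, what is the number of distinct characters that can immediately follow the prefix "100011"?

Follow the path "100011" to its node, then look at its outgoing edges.
No stored string extends past "100011".
That node has 0 child edges.

0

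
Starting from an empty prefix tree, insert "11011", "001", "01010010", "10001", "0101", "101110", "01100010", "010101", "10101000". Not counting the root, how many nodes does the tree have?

35

Trie structure (* marks end of a word):
(root)
├─ 0
│  ├─ 0
│  │  └─ 1 *
│  └─ 1
│     ├─ 0
│     │  └─ 1 *
│     │     └─ 0
│     │        ├─ 0
│     │        │  └─ 1
│     │        │     └─ 0 *
│     │        └─ 1 *
│     └─ 1
│        └─ 0
│           └─ 0
│              └─ 0
│                 └─ 1
│                    └─ 0 *
└─ 1
   ├─ 0
   │  ├─ 0
   │  │  └─ 0
   │  │     └─ 1 *
   │  └─ 1
   │     ├─ 0
   │     │  └─ 1
   │     │     └─ 0
   │     │        └─ 0
   │     │           └─ 0 *
   │     └─ 1
   │        └─ 1
   │           └─ 0 *
   └─ 1
      └─ 0
         └─ 1
            └─ 1 *
Counting every labelled node above: 35.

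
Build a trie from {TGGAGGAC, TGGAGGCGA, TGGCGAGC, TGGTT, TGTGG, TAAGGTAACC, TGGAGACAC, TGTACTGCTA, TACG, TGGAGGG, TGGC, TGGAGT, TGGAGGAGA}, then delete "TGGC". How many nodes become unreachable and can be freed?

0

Walk "TGGC" from the leaf back toward the root, removing each node that no remaining word uses.
Every node on "TGGC" is still needed (e.g. by "TGGCGAGC"), so nothing is freed.
Nodes removed: 0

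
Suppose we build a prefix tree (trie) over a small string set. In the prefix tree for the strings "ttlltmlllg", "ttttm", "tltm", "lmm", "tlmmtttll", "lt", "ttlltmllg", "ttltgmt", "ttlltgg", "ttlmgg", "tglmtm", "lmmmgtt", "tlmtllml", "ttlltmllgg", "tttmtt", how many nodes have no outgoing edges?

Leaves are exactly the stored words that no other stored word extends.
Those words: "lmmmgtt", "lt", "tglmtm", "tlmmtttll", "tlmtllml", "tltm", "ttlltgg", "ttlltmllgg", "ttlltmlllg", "ttlmgg", "ttltgmt", "tttmtt", "ttttm"
Leaf count: 13

13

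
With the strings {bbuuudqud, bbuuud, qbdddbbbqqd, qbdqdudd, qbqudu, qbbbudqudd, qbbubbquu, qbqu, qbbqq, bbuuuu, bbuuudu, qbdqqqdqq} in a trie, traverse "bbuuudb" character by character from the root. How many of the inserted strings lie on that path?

Traverse "bbuuudb" character by character; count nodes along the way that are marked as word ends.
Prefixes of the query that are stored words: "bbuuud"
Count: 1

1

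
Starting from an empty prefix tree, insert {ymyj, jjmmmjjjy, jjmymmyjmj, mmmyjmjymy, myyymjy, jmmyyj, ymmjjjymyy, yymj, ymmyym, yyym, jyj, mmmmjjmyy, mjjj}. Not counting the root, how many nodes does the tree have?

Count nodes per top-level branch (shared prefixes stored once):
  'j'-branch (jjmmmjjjy, jjmymmyjmj, jmmyyj, jyj): 23 nodes
  'm'-branch (mjjj, mmmmjjmyy, mmmyjmjymy, myyymjy): 25 nodes
  'y'-branch (ymmjjjymyy, ymmyym, ymyj, yymj, yyym): 20 nodes
Sum: 68

68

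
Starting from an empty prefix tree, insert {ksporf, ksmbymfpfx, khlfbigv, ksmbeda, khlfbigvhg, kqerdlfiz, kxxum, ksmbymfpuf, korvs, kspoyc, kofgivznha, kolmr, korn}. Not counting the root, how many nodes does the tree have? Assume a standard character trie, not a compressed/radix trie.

58

For each word, the new-node count is its length minus the longest prefix already in the trie:
  "ksporf" → 6 new (k, s, p, o, r, f)
  "ksmbymfpfx" → prefix "ks" already present; 8 new (m, b, y, m, f, p, f, x)
  "khlfbigv" → prefix "k" already present; 7 new (h, l, f, b, i, g, v)
  "ksmbeda" → prefix "ksmb" already present; 3 new (e, d, a)
  "khlfbigvhg" → prefix "khlfbigv" already present; 2 new (h, g)
  "kqerdlfiz" → prefix "k" already present; 8 new (q, e, r, d, l, f, i, z)
  "kxxum" → prefix "k" already present; 4 new (x, x, u, m)
  "ksmbymfpuf" → prefix "ksmbymfp" already present; 2 new (u, f)
  "korvs" → prefix "k" already present; 4 new (o, r, v, s)
  "kspoyc" → prefix "kspo" already present; 2 new (y, c)
  "kofgivznha" → prefix "ko" already present; 8 new (f, g, i, v, z, n, h, a)
  "kolmr" → prefix "ko" already present; 3 new (l, m, r)
  "korn" → prefix "kor" already present; 1 new (n)
Total nodes = 6 + 8 + 7 + 3 + 2 + 8 + 4 + 2 + 4 + 2 + 8 + 3 + 1 = 58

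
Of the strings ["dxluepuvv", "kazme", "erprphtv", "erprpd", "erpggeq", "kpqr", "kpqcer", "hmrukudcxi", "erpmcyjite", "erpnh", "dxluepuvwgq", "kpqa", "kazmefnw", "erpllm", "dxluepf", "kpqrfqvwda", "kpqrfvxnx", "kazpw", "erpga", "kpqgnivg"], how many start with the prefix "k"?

9

Walk to "k"; the words in its subtree are exactly those with that prefix.
Words under "k": kazme, kazmefnw, kazpw, kpqa, kpqcer, kpqgnivg, kpqr, kpqrfqvwda, kpqrfvxnx
Count: 9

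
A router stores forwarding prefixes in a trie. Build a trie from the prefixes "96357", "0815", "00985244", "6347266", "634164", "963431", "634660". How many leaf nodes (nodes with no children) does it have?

7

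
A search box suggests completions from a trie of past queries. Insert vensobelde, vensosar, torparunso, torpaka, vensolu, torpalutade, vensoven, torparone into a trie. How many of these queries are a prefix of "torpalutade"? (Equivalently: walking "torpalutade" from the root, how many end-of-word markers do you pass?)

Traverse "torpalutade" character by character; count nodes along the way that are marked as word ends.
Prefixes of the query that are stored words: "torpalutade"
Count: 1

1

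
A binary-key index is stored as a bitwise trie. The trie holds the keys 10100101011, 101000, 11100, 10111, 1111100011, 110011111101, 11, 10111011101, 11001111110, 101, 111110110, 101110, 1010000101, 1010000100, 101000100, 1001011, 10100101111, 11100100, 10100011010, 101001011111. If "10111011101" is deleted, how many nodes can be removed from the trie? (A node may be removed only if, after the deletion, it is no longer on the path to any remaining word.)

After clearing the end-marker at "10111011101", prune upward until reaching a node still needed by another word.
The suffix "11101" (5 nodes) is used only by "10111011101"; "101110" is itself a stored word, so pruning stops there.
Nodes removed: 5

5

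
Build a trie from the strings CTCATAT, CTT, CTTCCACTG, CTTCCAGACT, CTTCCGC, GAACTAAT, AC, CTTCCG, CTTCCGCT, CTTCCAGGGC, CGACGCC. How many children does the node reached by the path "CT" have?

2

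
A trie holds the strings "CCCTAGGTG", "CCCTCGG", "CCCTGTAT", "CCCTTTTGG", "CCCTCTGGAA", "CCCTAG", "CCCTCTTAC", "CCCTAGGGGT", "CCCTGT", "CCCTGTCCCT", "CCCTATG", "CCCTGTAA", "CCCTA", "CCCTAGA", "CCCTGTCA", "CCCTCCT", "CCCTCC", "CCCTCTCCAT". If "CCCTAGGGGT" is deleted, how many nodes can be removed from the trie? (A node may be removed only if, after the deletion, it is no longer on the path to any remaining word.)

3

Walk "CCCTAGGGGT" from the leaf back toward the root, removing each node that no remaining word uses.
The suffix "GGT" (3 nodes) is used only by "CCCTAGGGGT"; the node for "CCCTAGG" still has the child "T", so pruning stops there.
Nodes removed: 3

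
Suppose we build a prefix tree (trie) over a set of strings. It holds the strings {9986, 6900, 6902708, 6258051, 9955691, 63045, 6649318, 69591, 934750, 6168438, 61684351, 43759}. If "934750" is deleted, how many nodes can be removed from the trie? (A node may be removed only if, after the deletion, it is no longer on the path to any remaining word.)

After clearing the end-marker at "934750", prune upward until reaching a node still needed by another word.
The suffix "34750" (5 nodes) is used only by "934750"; the node for "9" still has the child "9", so pruning stops there.
Nodes removed: 5

5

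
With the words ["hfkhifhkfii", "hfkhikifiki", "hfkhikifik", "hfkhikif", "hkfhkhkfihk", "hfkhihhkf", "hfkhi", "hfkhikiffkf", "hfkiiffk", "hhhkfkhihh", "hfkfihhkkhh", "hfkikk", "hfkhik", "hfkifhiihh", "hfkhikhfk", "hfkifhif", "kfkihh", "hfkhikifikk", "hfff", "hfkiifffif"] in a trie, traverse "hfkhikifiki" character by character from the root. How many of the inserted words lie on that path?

5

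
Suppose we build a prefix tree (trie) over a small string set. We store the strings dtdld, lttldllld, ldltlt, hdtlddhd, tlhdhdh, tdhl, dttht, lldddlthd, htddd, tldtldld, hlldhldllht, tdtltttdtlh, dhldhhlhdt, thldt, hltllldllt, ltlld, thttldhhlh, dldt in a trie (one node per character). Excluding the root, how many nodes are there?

Insert word by word; a character creates a node only if that edge doesn't already exist:
  "dtdld" → 5 new (d, t, d, l, d)
  "lttldllld" → 9 new (l, t, t, l, d, l, l, l, d)
  "ldltlt" → prefix "l" already present; 5 new (d, l, t, l, t)
  "hdtlddhd" → 8 new (h, d, t, l, d, d, h, d)
  "tlhdhdh" → 7 new (t, l, h, d, h, d, h)
  "tdhl" → prefix "t" already present; 3 new (d, h, l)
  "dttht" → prefix "dt" already present; 3 new (t, h, t)
  "lldddlthd" → prefix "l" already present; 8 new (l, d, d, d, l, t, h, d)
  "htddd" → prefix "h" already present; 4 new (t, d, d, d)
  "tldtldld" → prefix "tl" already present; 6 new (d, t, l, d, l, d)
  "hlldhldllht" → prefix "h" already present; 10 new (l, l, d, h, l, d, l, l, h, t)
  "tdtltttdtlh" → prefix "td" already present; 9 new (t, l, t, t, t, d, t, l, h)
  "dhldhhlhdt" → prefix "d" already present; 9 new (h, l, d, h, h, l, h, d, t)
  "thldt" → prefix "t" already present; 4 new (h, l, d, t)
  "hltllldllt" → prefix "hl" already present; 8 new (t, l, l, l, d, l, l, t)
  "ltlld" → prefix "lt" already present; 3 new (l, l, d)
  "thttldhhlh" → prefix "th" already present; 8 new (t, t, l, d, h, h, l, h)
  "dldt" → prefix "d" already present; 3 new (l, d, t)
Total nodes = 5 + 9 + 5 + 8 + 7 + 3 + 3 + 8 + 4 + 6 + 10 + 9 + 9 + 4 + 8 + 3 + 8 + 3 = 112

112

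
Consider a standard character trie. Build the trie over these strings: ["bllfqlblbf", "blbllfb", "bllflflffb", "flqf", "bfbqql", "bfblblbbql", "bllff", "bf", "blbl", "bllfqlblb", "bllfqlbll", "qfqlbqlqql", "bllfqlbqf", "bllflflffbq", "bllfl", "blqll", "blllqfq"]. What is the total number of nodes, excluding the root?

Count nodes per top-level branch (shared prefixes stored once):
  'b'-branch (bf, bfblblbbql, bfbqql, blbl, blbllfb, bllff, bllfl, bllflflffb, bllflflffbq, bllfqlblb, bllfqlblbf, bllfqlbll, bllfqlbqf, blllqfq, blqll): 45 nodes
  'f'-branch (flqf): 4 nodes
  'q'-branch (qfqlbqlqql): 10 nodes
Sum: 59

59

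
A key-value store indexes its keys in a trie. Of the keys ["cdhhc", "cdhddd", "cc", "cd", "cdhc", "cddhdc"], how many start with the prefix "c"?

Traverse to the node for "c", then collect every word in that subtree.
Matches: "cc", "cd", "cddhdc", "cdhc", "cdhddd", "cdhhc"
Count: 6

6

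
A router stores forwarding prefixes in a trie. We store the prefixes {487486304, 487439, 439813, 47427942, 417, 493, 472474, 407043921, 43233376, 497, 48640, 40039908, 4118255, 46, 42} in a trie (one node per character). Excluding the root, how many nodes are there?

Insert word by word; a character creates a node only if that edge doesn't already exist:
  "487486304" → 9 new (4, 8, 7, 4, 8, 6, 3, 0, 4)
  "487439" → prefix "4874" already present; 2 new (3, 9)
  "439813" → prefix "4" already present; 5 new (3, 9, 8, 1, 3)
  "47427942" → prefix "4" already present; 7 new (7, 4, 2, 7, 9, 4, 2)
  "417" → prefix "4" already present; 2 new (1, 7)
  "493" → prefix "4" already present; 2 new (9, 3)
  "472474" → prefix "47" already present; 4 new (2, 4, 7, 4)
  "407043921" → prefix "4" already present; 8 new (0, 7, 0, 4, 3, 9, 2, 1)
  "43233376" → prefix "43" already present; 6 new (2, 3, 3, 3, 7, 6)
  "497" → prefix "49" already present; 1 new (7)
  "48640" → prefix "48" already present; 3 new (6, 4, 0)
  "40039908" → prefix "40" already present; 6 new (0, 3, 9, 9, 0, 8)
  "4118255" → prefix "41" already present; 5 new (1, 8, 2, 5, 5)
  "46" → prefix "4" already present; 1 new (6)
  "42" → prefix "4" already present; 1 new (2)
Total nodes = 9 + 2 + 5 + 7 + 2 + 2 + 4 + 8 + 6 + 1 + 3 + 6 + 5 + 1 + 1 = 62

62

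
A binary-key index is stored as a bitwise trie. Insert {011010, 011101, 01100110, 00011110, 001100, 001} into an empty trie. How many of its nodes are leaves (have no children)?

5

Leaves are exactly the stored words that no other stored word extends.
Those words: "00011110", "001100", "01100110", "011010", "011101"
Leaf count: 5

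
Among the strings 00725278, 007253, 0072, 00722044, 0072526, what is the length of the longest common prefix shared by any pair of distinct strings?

6

Look for the deepest trie node that still has at least two words in its subtree.
"0072526" and "00725278" agree on "007252" (6 characters) before diverging; nothing deeper is shared.
Longest shared-prefix length: 6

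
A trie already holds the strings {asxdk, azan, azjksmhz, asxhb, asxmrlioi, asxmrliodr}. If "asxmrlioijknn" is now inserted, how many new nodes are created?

"asxmrlioi" is already a path in the trie; the remaining "jknn" must be added.
New nodes needed: |"asxmrlioijknn"| − 9 = 13 − 9 = 4.

4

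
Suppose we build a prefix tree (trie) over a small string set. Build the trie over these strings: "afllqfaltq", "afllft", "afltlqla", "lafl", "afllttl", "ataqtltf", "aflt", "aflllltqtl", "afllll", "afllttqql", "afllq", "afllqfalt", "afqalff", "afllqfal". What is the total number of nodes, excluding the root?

45

Count nodes per top-level branch (shared prefixes stored once):
  'a'-branch (afllft, afllll, aflllltqtl, afllq, afllqfal, afllqfalt, afllqfaltq, afllttl, afllttqql, aflt, afltlqla, afqalff, ataqtltf): 41 nodes
  'l'-branch (lafl): 4 nodes
Sum: 45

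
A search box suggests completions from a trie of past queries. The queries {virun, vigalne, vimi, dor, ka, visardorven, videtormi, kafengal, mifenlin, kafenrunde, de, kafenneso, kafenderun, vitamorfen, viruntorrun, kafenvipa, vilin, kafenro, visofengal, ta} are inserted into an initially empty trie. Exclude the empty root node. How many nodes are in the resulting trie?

93

Trace insertions, counting only characters that open a new branch:
  "virun" → 5 new (v, i, r, u, n)
  "vigalne" → prefix "vi" already present; 5 new (g, a, l, n, e)
  "vimi" → prefix "vi" already present; 2 new (m, i)
  "dor" → 3 new (d, o, r)
  "ka" → 2 new (k, a)
  "visardorven" → prefix "vi" already present; 9 new (s, a, r, d, o, r, v, e, n)
  "videtormi" → prefix "vi" already present; 7 new (d, e, t, o, r, m, i)
  "kafengal" → prefix "ka" already present; 6 new (f, e, n, g, a, l)
  "mifenlin" → 8 new (m, i, f, e, n, l, i, n)
  "kafenrunde" → prefix "kafen" already present; 5 new (r, u, n, d, e)
  "de" → prefix "d" already present; 1 new (e)
  "kafenneso" → prefix "kafen" already present; 4 new (n, e, s, o)
  "kafenderun" → prefix "kafen" already present; 5 new (d, e, r, u, n)
  "vitamorfen" → prefix "vi" already present; 8 new (t, a, m, o, r, f, e, n)
  "viruntorrun" → prefix "virun" already present; 6 new (t, o, r, r, u, n)
  "kafenvipa" → prefix "kafen" already present; 4 new (v, i, p, a)
  "vilin" → prefix "vi" already present; 3 new (l, i, n)
  "kafenro" → prefix "kafenr" already present; 1 new (o)
  "visofengal" → prefix "vis" already present; 7 new (o, f, e, n, g, a, l)
  "ta" → 2 new (t, a)
Total nodes = 5 + 5 + 2 + 3 + 2 + 9 + 7 + 6 + 8 + 5 + 1 + 4 + 5 + 8 + 6 + 4 + 3 + 1 + 7 + 2 = 93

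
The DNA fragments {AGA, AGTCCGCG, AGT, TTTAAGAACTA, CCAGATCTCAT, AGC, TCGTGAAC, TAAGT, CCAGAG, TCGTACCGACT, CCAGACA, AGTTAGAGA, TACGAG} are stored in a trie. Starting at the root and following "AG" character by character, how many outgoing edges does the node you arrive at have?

Follow the path "AG" to its node, then look at its outgoing edges.
Characters that immediately follow "AG" among the stored strings: {A, C, T}.
That node has 3 child edges.

3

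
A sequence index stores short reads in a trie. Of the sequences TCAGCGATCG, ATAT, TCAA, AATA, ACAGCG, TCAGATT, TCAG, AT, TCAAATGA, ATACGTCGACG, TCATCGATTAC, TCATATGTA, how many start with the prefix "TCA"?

7

Walk to "TCA"; the words in its subtree are exactly those with that prefix.
Words under "TCA": TCAA, TCAAATGA, TCAG, TCAGATT, TCAGCGATCG, TCATATGTA, TCATCGATTAC
Count: 7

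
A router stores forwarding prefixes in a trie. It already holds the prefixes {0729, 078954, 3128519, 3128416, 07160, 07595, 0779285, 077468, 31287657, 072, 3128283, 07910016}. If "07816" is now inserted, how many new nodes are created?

2

"078" is already a path in the trie; the remaining "16" must be added.
So 5 − 3 = 2 new nodes.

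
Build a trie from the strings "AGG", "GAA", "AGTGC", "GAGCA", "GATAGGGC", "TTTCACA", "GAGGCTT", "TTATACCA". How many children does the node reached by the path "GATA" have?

1

The children of the "GATA" node are the distinct next characters among strings starting with "GATA".
Distinct next characters after "GATA": G.
That node has 1 child edge.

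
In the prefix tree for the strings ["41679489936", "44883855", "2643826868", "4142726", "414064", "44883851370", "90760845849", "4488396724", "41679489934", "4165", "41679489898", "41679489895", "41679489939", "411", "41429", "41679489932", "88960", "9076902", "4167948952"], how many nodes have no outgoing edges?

19

Leaves are exactly the stored words that no other stored word extends.
Those words: "2643826868", "411", "414064", "4142726", "41429", "4165", "4167948952", "41679489895", "41679489898", "41679489932", "41679489934", "41679489936", "41679489939", "44883851370", "44883855", "4488396724", "88960", "90760845849", "9076902"
Leaf count: 19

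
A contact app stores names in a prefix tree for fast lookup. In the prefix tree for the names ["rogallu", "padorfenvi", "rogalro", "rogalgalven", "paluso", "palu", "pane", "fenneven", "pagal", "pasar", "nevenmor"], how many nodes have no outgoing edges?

10

A leaf is a node with no children — equivalently, the end of a word that is not a proper prefix of any other stored word.
Those words: "fenneven", "nevenmor", "padorfenvi", "pagal", "paluso", "pane", "pasar", "rogalgalven", "rogallu", "rogalro"
Leaf count: 10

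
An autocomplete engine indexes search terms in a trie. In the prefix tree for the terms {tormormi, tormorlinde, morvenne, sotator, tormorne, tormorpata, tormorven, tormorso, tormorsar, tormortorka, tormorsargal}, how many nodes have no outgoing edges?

Leaves are exactly the stored words that no other stored word extends.
Those words: "morvenne", "sotator", "tormorlinde", "tormormi", "tormorne", "tormorpata", "tormorsargal", "tormorso", "tormortorka", "tormorven"
Leaf count: 10

10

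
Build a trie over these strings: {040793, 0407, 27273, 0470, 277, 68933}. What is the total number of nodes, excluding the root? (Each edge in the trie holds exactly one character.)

19

For each word, the new-node count is its length minus the longest prefix already in the trie:
  "040793" → 6 new (0, 4, 0, 7, 9, 3)
  "0407" → prefix "0407" already present; 0 new (none)
  "27273" → 5 new (2, 7, 2, 7, 3)
  "0470" → prefix "04" already present; 2 new (7, 0)
  "277" → prefix "27" already present; 1 new (7)
  "68933" → 5 new (6, 8, 9, 3, 3)
Total nodes = 6 + 0 + 5 + 2 + 1 + 5 = 19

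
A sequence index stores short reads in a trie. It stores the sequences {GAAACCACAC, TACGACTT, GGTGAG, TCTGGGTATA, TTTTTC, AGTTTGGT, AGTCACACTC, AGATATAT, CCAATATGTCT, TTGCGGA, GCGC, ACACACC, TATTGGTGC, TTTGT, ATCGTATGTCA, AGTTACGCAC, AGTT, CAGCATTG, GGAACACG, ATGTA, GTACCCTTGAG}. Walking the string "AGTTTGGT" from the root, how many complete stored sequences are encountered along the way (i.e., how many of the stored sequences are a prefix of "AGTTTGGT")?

Check each prefix of "AGTTTGGT" against the stored set — each match is an end-marker on the path.
Prefixes of the query that are stored words: "AGTT", "AGTTTGGT"
Count: 2

2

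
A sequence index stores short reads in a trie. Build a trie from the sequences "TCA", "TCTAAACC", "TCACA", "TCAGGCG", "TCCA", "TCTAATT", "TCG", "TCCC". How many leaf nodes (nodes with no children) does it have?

7

A leaf is a node with no children — equivalently, the end of a word that is not a proper prefix of any other stored word.
Those words: "TCACA", "TCAGGCG", "TCCA", "TCCC", "TCG", "TCTAAACC", "TCTAATT"
Leaf count: 7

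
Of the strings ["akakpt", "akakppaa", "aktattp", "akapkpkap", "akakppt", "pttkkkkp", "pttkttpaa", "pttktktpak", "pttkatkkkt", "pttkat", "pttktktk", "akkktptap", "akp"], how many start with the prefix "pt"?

Filter for entries beginning with "pt":
Matches: "pttkat", "pttkatkkkt", "pttkkkkp", "pttktktk", "pttktktpak", "pttkttpaa"
Count: 6

6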